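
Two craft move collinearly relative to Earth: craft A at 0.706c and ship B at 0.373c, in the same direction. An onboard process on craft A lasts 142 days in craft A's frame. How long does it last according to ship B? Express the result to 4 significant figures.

Transform craft A's velocity into ship B's frame: (0.706 − 0.373)/(1 − 0.706·0.373) = 0.333/0.736662, so the relative speed is 0.45204c.
γ for this relative speed: γ = 1/√(1 − 0.20434) = 1.1211.
The clock on craft A records proper time, so ship B measures Δt = γΔτ = 1.1211 × 142 = 159.2 days.

159.2 days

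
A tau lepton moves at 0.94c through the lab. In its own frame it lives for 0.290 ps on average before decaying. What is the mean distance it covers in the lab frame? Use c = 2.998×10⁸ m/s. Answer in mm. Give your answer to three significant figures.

0.240 mm

γ = 1/√(1 − β²) = 1/√(1 − 0.8836) = 1/√0.1164 = 1/0.341174 = 2.9311.
Lab-frame lifetime: Δt = γτ = 2.9311 × 0.290 ps = 0.85002 ps.
Distance: d = vΔt = 0.94 × 2.998×10⁸ m/s × 8.5002×10^-13 s = 2.40×10^-4 m = 0.240 mm.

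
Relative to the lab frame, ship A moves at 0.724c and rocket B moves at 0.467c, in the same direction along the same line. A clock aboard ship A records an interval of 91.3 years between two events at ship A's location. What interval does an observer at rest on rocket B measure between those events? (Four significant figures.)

99.07 years

The velocity of ship A relative to rocket B is (0.724 − 0.467)c / (1 − 0.724×0.467) = 0.38828c; relative speed 0.38828c.
γ for this relative speed: γ = 1/√(1 − 0.150761) = 1.0851.
Ship A's interval is proper; time dilation gives Δt_B = γΔτ = 1.0851 × 91.3 years = 99.07 years.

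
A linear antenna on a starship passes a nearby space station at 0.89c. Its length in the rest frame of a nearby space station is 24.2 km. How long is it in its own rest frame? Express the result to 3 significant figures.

With β = 0.89, γ = 1/√(1 − 0.89²) = 1/√0.2079 = 2.1932.
Proper length: L₀ = γ·L = 2.1932 × 24.2 = 53.1 km.

53.1 km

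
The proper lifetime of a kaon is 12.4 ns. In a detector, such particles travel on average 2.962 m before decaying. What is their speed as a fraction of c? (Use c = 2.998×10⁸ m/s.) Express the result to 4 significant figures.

0.6232c

Lab distance = (lab lifetime)·v = γτ·βc, so βγ = d/(cτ) = 2.962/(2.998×10⁸ × 1.240×10^-8) = 0.79677.
With βγ = 0.79677: γ² = 1 + (βγ)² = 1.634842, and β = (βγ)/γ = 0.79677/1.27861 = 0.6232.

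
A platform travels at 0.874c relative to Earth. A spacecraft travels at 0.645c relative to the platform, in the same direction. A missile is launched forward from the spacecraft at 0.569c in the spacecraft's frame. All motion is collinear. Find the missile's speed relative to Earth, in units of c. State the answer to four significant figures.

Compose velocities in two stages. Stage 1 (into S'): u₁ = (0.569+0.645)/(1+0.569×0.645) = 0.88807.
Stage 2 (into S): u = (0.88807+0.874)/(1+0.88807×0.874) = 0.99206, so the speed is 0.9921c.

0.9921c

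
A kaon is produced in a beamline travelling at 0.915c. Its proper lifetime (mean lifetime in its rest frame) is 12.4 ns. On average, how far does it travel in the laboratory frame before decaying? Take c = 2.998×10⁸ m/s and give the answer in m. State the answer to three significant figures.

β² = 0.837225, so γ = 1/√0.162775 = 2.4786.
Lab-frame lifetime: Δt = γτ = 2.4786 × 12.4 ns = 30.735 ns.
Distance: d = vΔt = 0.915 × 2.998×10⁸ m/s × 3.0735×10^-8 s = 8.43 m.

8.43 m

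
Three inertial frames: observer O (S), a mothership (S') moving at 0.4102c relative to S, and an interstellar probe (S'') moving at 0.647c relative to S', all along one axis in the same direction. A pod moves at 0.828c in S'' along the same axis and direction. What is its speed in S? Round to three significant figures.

0.983c

First combine the pod and interstellar probe (S''→S'): u₁ = (0.828 + 0.647)/(1 + 0.828×0.647) = 1.475/1.535716 = 0.96046.
Then combine with the mothership (S'→S): u = (0.96046 + 0.4102)/(1 + 0.96046×0.4102) = 1.37066/1.393980692 = 0.98327.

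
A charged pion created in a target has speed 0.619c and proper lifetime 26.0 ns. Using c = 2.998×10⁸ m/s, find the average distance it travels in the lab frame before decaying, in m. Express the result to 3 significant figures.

6.14 m

Lorentz factor: γ = (1 − 0.383161)^(−1/2) = 1.2733.
Lab-frame lifetime: Δt = γτ = 1.2733 × 26.0 ns = 33.106 ns.
Distance: d = vΔt = 0.619 × 2.998×10⁸ m/s × 3.3106×10^-8 s = 6.14 m.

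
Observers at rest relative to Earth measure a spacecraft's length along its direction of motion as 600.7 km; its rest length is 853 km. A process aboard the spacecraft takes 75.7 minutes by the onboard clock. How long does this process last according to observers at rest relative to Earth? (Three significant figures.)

107 minutes

γ = L₀/L = 853/600.7 = 1.42001.
Δt = γΔτ = 1.42001 × 75.7 = 107 minutes.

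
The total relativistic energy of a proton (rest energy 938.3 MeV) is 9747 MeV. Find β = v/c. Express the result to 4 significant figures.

Total energy E = γmc² gives γ = 9747/938.3 = 10.388.
Hence β = √(1 − 1/γ²) = √(1 − 0.00926694) = √0.99073306 = 0.9954.

0.9954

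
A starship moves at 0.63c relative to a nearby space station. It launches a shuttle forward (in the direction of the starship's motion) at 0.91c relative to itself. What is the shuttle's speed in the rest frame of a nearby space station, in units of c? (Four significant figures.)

Relativistic velocity addition: u = (u' + v)/(1 + u'v/c²), with u' = 0.91c and v = 0.63c.
Numerator: 0.91 + 0.63 = 1.54. Denominator: 1 + (0.91)(0.63) = 1.5733.
u = 1.54/1.5733 = 0.97883, so the speed is 0.9788c.

0.9788c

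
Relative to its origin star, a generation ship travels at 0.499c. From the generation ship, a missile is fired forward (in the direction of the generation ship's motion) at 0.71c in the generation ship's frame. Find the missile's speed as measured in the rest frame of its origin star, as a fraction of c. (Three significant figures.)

0.893c

Relativistic velocity addition: u = (u' + v)/(1 + u'v/c²), with u' = 0.71c and v = 0.499c.
Numerator: 0.71 + 0.499 = 1.209. Denominator: 1 + (0.71)(0.499) = 1.35429.
u = 1.209/1.35429 = 0.89272, so the speed is 0.893c.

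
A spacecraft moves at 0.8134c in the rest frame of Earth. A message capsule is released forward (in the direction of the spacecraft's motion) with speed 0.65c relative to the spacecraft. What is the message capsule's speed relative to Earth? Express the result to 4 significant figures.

0.9573c

Relativistic velocity addition: u = (u' + v)/(1 + u'v/c²), with u' = 0.65c and v = 0.8134c.
Numerator: 0.65 + 0.8134 = 1.4634. Denominator: 1 + (0.65)(0.8134) = 1.52871.
u = 1.4634/1.52871 = 0.95728, so the speed is 0.9573c.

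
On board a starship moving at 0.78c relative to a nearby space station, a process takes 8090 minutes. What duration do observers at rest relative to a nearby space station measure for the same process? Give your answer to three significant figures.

γ = 1/√(1 − β²) = 1/√(1 − 0.6084) = 1/√0.3916 = 1/0.62578 = 1.598.
Time dilation: Δt = γ·Δτ = 1.598 × 8090 = 12900 minutes.

12900 minutes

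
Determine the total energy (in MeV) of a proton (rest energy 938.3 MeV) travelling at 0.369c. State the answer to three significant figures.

1010 MeV

γ = 1/√(1 − β²) = 1/√(1 − 0.136161) = 1/√0.863839 = 1/0.929429 = 1.0759.
Total energy: E = γmc² = 1.0759 × 938.3 MeV = 1010 MeV.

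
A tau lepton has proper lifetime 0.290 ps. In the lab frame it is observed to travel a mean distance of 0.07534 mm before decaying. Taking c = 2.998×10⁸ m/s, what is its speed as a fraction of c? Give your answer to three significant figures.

0.655c

Let x = d/(cτ) = 7.534×10^-5 m / (2.998×10⁸ m/s × 2.900×10^-13 s) = 0.86655. Since d = βγcτ, x = βγ = β/√(1−β²).
Solving: β² = x²/(1+x²) = 0.750909/1.750909 = 0.428868, so β = 0.655.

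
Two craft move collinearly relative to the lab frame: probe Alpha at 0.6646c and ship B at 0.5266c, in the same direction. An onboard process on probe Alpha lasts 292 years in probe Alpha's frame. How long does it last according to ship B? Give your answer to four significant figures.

298.8 years

The velocity of probe Alpha relative to ship B is (0.6646 − 0.5266)c / (1 − 0.6646×0.5266) = 0.2123c; relative speed 0.2123c.
γ for this relative speed: γ = 1/√(1 − 0.0450713) = 1.0233.
Probe Alpha's interval is proper; time dilation gives Δt_B = γΔτ = 1.0233 × 292 years = 298.8 years.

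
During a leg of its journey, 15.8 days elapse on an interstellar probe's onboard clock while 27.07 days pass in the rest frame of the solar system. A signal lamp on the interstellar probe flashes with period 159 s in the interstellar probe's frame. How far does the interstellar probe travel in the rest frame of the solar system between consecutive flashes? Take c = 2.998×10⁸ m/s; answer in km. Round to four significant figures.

From Δt = γΔτ: γ = 27.07/15.8 = 1.71329.
β = √(1 − 1/γ²) = 0.81199. Lab-frame period = γτ = 1.71329×159 s = 272.41 s. Distance = βc × γτ = 0.81199 × 2.998×10⁸ m/s × 272.41 s = 6.6314×10^10 m = 6.631×10^7 km.

6.631×10^7 km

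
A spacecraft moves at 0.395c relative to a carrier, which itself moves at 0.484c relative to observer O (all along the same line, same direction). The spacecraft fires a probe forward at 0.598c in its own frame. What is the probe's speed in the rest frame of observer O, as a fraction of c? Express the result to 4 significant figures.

Apply u = (u'+v)/(1+u'v) twice. Probe in the carrier frame: (0.598+0.395)/(1+0.598·0.395) = 0.993/1.23621 = 0.80326c.
That velocity, transformed to the rest frame of observer O: (0.80326+0.484)/(1+0.80326·0.484) = 1.28726/1.38877784 = 0.9269c.

0.9269c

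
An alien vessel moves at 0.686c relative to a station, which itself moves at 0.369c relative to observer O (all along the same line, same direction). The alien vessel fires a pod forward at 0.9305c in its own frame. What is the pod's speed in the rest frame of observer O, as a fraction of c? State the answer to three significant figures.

First combine the pod and alien vessel (S''→S'): u₁ = (0.9305 + 0.686)/(1 + 0.9305×0.686) = 1.6165/1.638323 = 0.98668.
Then combine with the station (S'→S): u = (0.98668 + 0.369)/(1 + 0.98668×0.369) = 1.35568/1.36408492 = 0.99384.

0.994c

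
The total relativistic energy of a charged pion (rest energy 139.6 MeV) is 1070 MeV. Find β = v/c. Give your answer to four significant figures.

Total energy E = γmc² gives γ = 1070/139.6 = 7.6648.
Hence β = √(1 − 1/γ²) = √(1 − 0.0170215) = √0.9829785 = 0.9915.

0.9915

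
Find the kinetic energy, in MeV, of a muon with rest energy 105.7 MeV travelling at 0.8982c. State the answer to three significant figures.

Lorentz factor: γ = (1 − 0.80676324)^(−1/2) = 2.2749.
Kinetic energy: K = (γ − 1)mc² = (2.2749 − 1) × 105.7 MeV = 1.2749 × 105.7 = 135 MeV.

135 MeV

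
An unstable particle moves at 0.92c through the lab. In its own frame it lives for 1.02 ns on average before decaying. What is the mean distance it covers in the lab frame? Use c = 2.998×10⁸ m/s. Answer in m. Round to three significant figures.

0.718 m

With β = 0.92, γ = 1/√(1 − 0.92²) = 1/√0.1536 = 2.5516.
Lab-frame lifetime: Δt = γτ = 2.5516 × 1.02 ns = 2.6026 ns.
Distance: d = vΔt = 0.92 × 2.998×10⁸ m/s × 2.6026×10^-9 s = 0.718 m.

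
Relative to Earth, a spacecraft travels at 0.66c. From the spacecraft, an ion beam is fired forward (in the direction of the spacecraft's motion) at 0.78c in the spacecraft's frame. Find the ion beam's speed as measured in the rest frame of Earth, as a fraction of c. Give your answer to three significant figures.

0.951c

In units of c, u = (u' + v)/(1 + u'v) with u' = 0.78 and v = 0.66.
Numerator: 0.78 + 0.66 = 1.44. Denominator: 1 + (0.78)(0.66) = 1.5148.
u = 1.44/1.5148 = 0.95062, so the speed is 0.951c.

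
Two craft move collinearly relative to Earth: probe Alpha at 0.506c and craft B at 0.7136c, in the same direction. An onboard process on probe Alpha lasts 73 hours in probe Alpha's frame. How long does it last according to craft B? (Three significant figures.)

The velocity of probe Alpha relative to craft B is (0.506 − 0.7136)c / (1 − 0.506×0.7136) = −0.32492c; relative speed 0.32492c.
γ for this relative speed: γ = 1/√(1 − 0.105573) = 1.0574.
The clock on probe Alpha records proper time, so craft B measures Δt = γΔτ = 1.0574 × 73 = 77.2 hours.

77.2 hours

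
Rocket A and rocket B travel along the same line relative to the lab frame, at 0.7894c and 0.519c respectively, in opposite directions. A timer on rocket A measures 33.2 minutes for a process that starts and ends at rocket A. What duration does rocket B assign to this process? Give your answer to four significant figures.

Transform rocket A's velocity into rocket B's frame: (0.7894 + 0.519)/(1 + 0.7894·0.519) = 1.3084/1.4096986, so the relative speed is 0.92814c.
γ for this relative speed: γ = 1/√(1 − 0.861444) = 2.6865.
Rocket A's interval is proper; time dilation gives Δt_B = γΔτ = 2.6865 × 33.2 minutes = 89.19 minutes.

89.19 minutes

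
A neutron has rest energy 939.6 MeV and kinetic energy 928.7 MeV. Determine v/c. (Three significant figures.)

γ = 1 + K/(mc²) = 1 + 928.7/939.6 = 1.9884.
β = √(1 − 1/γ²) = √(1 − 0.252925) = √0.747075 = 0.864.

0.864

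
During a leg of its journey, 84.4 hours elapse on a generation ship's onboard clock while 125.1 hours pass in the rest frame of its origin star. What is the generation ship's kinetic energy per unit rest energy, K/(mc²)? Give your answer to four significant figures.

0.4822

The time-dilation ratio gives γ = 125.1/84.4 = 1.48223.
Since K = (γ−1)mc², K/(mc²) = 1.48223 − 1 = 0.4822.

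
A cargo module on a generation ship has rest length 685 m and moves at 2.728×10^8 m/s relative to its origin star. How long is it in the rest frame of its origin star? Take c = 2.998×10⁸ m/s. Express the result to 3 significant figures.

β = v/c = (2.728×10^8 m/s)/(2.998×10⁸ m/s) = 0.90994.
γ = 1/√(1 − β²) = 1/√(1 − 0.8279908036) = 1/√0.1720091964 = 1/0.41474 = 2.4111.
Length contraction: L = L₀/γ = 685/2.4111 = 284 m.

284 m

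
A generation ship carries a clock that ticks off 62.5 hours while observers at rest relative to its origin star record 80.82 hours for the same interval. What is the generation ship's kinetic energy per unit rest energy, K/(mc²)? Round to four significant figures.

From Δt = γΔτ: γ = 80.82/62.5 = 1.29312.
Since K = (γ−1)mc², K/(mc²) = 1.29312 − 1 = 0.2931.

0.2931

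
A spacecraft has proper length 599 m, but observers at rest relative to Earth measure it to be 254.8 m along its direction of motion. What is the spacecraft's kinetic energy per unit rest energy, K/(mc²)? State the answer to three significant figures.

Length contraction gives γ = L₀/L = 599/254.8 = 2.35086.
Since K = (γ−1)mc², K/(mc²) = 2.35086 − 1 = 1.35.

1.35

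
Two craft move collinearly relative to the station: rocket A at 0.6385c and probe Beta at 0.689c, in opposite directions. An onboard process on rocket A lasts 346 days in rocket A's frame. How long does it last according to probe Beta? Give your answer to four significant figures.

Transform rocket A's velocity into probe Beta's frame: (0.6385 + 0.689)/(1 + 0.6385·0.689) = 1.3275/1.4399265, so the relative speed is 0.92192c.
γ for this relative speed: γ = 1/√(1 − 0.849936) = 2.5814.
The clock on rocket A records proper time, so probe Beta measures Δt = γΔτ = 2.5814 × 346 = 893.2 days.

893.2 days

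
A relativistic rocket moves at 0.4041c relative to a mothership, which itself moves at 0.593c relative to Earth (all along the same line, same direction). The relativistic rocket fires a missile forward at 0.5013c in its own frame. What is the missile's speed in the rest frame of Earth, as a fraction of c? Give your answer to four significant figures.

0.9305c

Compose velocities in two stages. Stage 1 (into S'): u₁ = (0.5013+0.4041)/(1+0.5013×0.4041) = 0.75288.
Stage 2 (into S): u = (0.75288+0.593)/(1+0.75288×0.593) = 0.93047, so the speed is 0.9305c.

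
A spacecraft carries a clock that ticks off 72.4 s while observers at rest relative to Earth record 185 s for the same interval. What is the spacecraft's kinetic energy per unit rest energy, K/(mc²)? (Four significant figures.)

1.555

From Δt = γΔτ: γ = 185/72.4 = 2.55525.
Since K = (γ−1)mc², K/(mc²) = 2.55525 − 1 = 1.555.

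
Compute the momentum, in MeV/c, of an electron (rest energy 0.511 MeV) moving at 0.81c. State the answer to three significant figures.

With β = 0.81, γ = 1/√(1 − 0.81²) = 1/√0.3439 = 1.7052.
Momentum: p = γβ·mc = 1.7052 × 0.81 × 0.511 MeV/c = 0.706 MeV/c.

0.706 MeV/c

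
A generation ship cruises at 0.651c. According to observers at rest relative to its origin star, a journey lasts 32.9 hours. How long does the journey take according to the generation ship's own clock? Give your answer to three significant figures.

γ = 1/√(1 − β²) = 1/√(1 − 0.423801) = 1/√0.576199 = 1/0.759078 = 1.3174.
The moving clock records proper time: Δτ = Δt/γ = 32.9/1.3174 = 25.0 hours.

25.0 hours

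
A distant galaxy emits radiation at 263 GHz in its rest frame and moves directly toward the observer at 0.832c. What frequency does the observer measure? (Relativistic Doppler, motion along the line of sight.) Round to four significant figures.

868.5 GHz

Relativistic Doppler (source moving toward): f_obs = f_src · √((1+β)/(1−β)).
With β = 0.832: factor = √(1.832/0.168) = 3.3022.
f_obs = 263 × 3.3022 = 868.5 GHz.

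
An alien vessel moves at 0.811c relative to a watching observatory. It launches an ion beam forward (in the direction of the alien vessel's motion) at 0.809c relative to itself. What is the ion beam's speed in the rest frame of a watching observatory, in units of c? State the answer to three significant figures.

0.978c

Relativistic velocity addition: u = (u' + v)/(1 + u'v/c²), with u' = 0.809c and v = 0.811c.
Numerator: 0.809 + 0.811 = 1.62. Denominator: 1 + (0.809)(0.811) = 1.656099.
u = 1.62/1.656099 = 0.9782, so the speed is 0.978c.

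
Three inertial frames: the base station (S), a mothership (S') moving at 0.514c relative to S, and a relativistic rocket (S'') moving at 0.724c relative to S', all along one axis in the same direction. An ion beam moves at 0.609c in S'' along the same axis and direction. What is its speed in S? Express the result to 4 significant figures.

0.9753c

Apply u = (u'+v)/(1+u'v) twice. Ion beam in the mothership frame: (0.609+0.724)/(1+0.609·0.724) = 1.333/1.440916 = 0.92511c.
That velocity, transformed to the rest frame of the base station: (0.92511+0.514)/(1+0.92511·0.514) = 1.43911/1.47550654 = 0.97533c.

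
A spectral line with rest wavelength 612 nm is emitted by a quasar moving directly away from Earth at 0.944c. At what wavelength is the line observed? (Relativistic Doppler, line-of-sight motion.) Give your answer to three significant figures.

3610 nm

Relativistic Doppler for wavelength: λ_obs = λ_src · √((1+β)/(1−β)).
With β = 0.944: factor = √(1.944/0.056) = 5.8919.
λ_obs = 612 × 5.8919 = 3610 nm.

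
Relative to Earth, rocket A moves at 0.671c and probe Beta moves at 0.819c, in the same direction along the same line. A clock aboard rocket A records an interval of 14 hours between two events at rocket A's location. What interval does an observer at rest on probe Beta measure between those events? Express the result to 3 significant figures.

The velocity of rocket A relative to probe Beta is (0.671 − 0.819)c / (1 − 0.671×0.819) = −0.32856c; relative speed 0.32856c.
At |u| = 0.32856c, γ = (1 − 0.107952)^(−1/2) = 1.0588.
Rocket A's interval is proper; time dilation gives Δt_B = γΔτ = 1.0588 × 14 hours = 14.8 hours.

14.8 hours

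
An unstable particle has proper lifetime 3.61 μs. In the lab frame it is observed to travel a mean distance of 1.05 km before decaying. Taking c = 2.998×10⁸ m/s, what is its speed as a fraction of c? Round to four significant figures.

Let x = d/(cτ) = 1050 m / (2.998×10⁸ m/s × 3.610×10^-6 s) = 0.97018. Since d = βγcτ, x = βγ = β/√(1−β²).
Solving: β² = x²/(1+x²) = 0.941249/1.941249 = 0.484868, so β = 0.6963.

0.6963c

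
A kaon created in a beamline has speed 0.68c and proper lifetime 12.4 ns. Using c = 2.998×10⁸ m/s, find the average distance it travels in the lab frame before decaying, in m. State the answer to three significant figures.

Lorentz factor: γ = (1 − 0.4624)^(−1/2) = 1.3639.
Lab-frame lifetime: Δt = γτ = 1.3639 × 12.4 ns = 16.912 ns.
Distance: d = vΔt = 0.68 × 2.998×10⁸ m/s × 1.6912×10^-8 s = 3.45 m.

3.45 m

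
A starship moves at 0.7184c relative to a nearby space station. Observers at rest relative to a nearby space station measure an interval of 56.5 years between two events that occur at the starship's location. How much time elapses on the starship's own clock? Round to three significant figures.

Lorentz factor: γ = (1 − 0.51609856)^(−1/2) = 1.4375.
The starship's clock runs slow as seen from a nearby space station, so Δτ = Δt/γ = 56.5/1.4375 = 39.3 years.

39.3 years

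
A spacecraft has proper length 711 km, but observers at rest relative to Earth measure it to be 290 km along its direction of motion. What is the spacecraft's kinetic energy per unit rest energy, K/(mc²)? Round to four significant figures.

1.452

γ = L₀/L = 711/290 = 2.45172.
K/(mc²) = γ − 1 = 2.45172 − 1 = 1.452.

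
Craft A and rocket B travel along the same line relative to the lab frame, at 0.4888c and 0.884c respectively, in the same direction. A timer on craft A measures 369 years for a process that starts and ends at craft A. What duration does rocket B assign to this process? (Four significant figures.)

513.8 years

Transform craft A's velocity into rocket B's frame: (0.4888 − 0.884)/(1 − 0.4888·0.884) = −0.3952/0.5679008, so the relative speed is 0.6959c.
γ for this relative speed: γ = 1/√(1 − 0.484277) = 1.3925.
Craft A's interval is proper; time dilation gives Δt_B = γΔτ = 1.3925 × 369 years = 513.8 years.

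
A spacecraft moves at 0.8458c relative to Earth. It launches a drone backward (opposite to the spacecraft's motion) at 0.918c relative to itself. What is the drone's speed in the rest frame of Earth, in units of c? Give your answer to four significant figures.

0.3230c

Relativistic velocity addition: u = (u' + v)/(1 + u'v/c²), with u' = −0.918c and v = 0.8458c.
Numerator: −0.918 + 0.8458 = −0.0722. Denominator: 1 + (−0.918)(0.8458) = 0.2235556.
u = −0.0722/0.2235556 = −0.32296, so the speed is 0.3230c.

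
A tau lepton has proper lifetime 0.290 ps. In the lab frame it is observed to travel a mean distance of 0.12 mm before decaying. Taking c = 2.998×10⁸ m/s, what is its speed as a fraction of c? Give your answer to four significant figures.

0.8098c

Lab distance = (lab lifetime)·v = γτ·βc, so βγ = d/(cτ) = 1.200×10^-4/(2.998×10⁸ × 2.900×10^-13) = 1.3802.
With βγ = 1.3802: γ² = 1 + (βγ)² = 2.90495, and β = (βγ)/γ = 1.3802/1.70439 = 0.8098.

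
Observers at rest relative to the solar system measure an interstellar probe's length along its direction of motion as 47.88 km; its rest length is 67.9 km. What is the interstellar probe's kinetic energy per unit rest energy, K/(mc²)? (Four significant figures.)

0.4181

Length contraction gives γ = L₀/L = 67.9/47.88 = 1.41813.
Since K = (γ−1)mc², K/(mc²) = 1.41813 − 1 = 0.4181.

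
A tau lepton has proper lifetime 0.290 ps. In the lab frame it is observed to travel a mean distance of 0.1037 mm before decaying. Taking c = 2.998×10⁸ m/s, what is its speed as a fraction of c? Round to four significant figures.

0.7663c

Let x = d/(cτ) = 1.037×10^-4 m / (2.998×10⁸ m/s × 2.900×10^-13 s) = 1.1927. Since d = βγcτ, x = βγ = β/√(1−β²).
Solving: β² = x²/(1+x²) = 1.42253/2.42253 = 0.587208, so β = 0.7663.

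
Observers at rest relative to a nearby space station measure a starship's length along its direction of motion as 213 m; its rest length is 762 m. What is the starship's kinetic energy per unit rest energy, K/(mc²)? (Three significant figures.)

2.58

γ = L₀/L = 762/213 = 3.57746.
Since K = (γ−1)mc², K/(mc²) = 3.57746 − 1 = 2.58.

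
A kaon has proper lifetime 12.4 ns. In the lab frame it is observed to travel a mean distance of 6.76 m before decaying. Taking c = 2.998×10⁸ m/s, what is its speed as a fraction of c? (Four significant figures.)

Let x = d/(cτ) = 6.760 m / (2.998×10⁸ m/s × 1.240×10^-8 s) = 1.8184. Since d = βγcτ, x = βγ = β/√(1−β²).
Solving: β² = x²/(1+x²) = 3.30658/4.30658 = 0.767797, so β = 0.8762.

0.8762c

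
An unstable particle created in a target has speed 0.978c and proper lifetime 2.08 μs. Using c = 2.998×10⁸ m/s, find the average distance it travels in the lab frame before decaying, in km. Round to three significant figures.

2.92 km

γ = 1/√(1 − β²) = 1/√(1 − 0.956484) = 1/√0.043516 = 4.7938.
Lab-frame lifetime: Δt = γτ = 4.7938 × 2.08 μs = 9.9711 μs.
Distance: d = vΔt = 0.978 × 2.998×10⁸ m/s × 9.9711×10^-6 s = 2920 m = 2.92 km.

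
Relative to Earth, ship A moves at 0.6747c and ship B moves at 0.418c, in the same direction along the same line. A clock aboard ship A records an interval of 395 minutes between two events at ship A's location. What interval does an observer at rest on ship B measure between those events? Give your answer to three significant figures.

423 minutes

Transform ship A's velocity into ship B's frame: (0.6747 − 0.418)/(1 − 0.6747·0.418) = 0.2567/0.7179754, so the relative speed is 0.35753c.
At |u| = 0.35753c, γ = (1 − 0.127828)^(−1/2) = 1.0708.
Ship A's interval is proper; time dilation gives Δt_B = γΔτ = 1.0708 × 395 minutes = 423 minutes.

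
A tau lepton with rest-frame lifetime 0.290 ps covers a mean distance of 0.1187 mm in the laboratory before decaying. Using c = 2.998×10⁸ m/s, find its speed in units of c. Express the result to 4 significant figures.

Lab distance = (lab lifetime)·v = γτ·βc, so βγ = d/(cτ) = 1.187×10^-4/(2.998×10⁸ × 2.900×10^-13) = 1.3653.
With βγ = 1.3653: γ² = 1 + (βγ)² = 2.86404, and β = (βγ)/γ = 1.3653/1.69235 = 0.8067.

0.8067c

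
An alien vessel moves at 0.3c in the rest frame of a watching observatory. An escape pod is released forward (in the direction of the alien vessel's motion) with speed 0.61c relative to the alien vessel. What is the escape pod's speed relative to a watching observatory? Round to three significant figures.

Relativistic velocity addition: u = (u' + v)/(1 + u'v/c²), with u' = 0.61c and v = 0.3c.
Numerator: 0.61 + 0.3 = 0.91. Denominator: 1 + (0.61)(0.3) = 1.183.
u = 0.91/1.183 = 0.76923, so the speed is 0.769c.

0.769c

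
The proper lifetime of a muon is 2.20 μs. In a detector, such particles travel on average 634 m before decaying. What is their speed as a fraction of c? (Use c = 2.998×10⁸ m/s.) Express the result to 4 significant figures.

d = βγcτ ⇒ βγ = d/(cτ) = 634.0 m / (659.56 m) = 0.96125.
β = (βγ)/√(1+(βγ)²) = 0.96125/√1.924002 = 0.6930.

0.6930c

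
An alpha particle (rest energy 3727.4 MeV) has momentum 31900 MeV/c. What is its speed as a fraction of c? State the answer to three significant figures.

0.993c

βγ = pc/(mc²) = 31900/3727.4 = 8.5582.
Since γ² = 1 + (βγ)² = 74.2428, γ = √74.2428 = 8.61643, and β = (βγ)/γ = 8.5582/8.61643 = 0.993.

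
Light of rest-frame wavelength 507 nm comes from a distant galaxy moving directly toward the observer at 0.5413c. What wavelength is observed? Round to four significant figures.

Relativistic Doppler for wavelength: λ_obs = λ_src · √((1−β)/(1+β)).
With β = 0.5413: factor = √(0.4587/1.5413) = 0.54553.
λ_obs = 507 × 0.54553 = 276.6 nm.

276.6 nm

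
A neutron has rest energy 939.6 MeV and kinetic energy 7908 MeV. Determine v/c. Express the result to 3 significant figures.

0.994

γ = 1 + K/(mc²) = 1 + 7908/939.6 = 9.4163.
β = √(1 − 1/γ²) = √(1 − 0.0112782) = √0.9887218 = 0.994.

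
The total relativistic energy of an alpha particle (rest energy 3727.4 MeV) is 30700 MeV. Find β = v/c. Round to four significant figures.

0.9926

Total energy E = γmc² gives γ = 30700/3727.4 = 8.2363.
Hence β = √(1 − 1/γ²) = √(1 − 0.0147413) = √0.9852587 = 0.9926.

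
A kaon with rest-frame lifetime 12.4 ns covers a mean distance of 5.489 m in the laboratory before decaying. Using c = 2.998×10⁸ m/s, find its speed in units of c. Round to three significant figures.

d = βγcτ ⇒ βγ = d/(cτ) = 5.489 m / (3.71752 m) = 1.4765.
β = (βγ)/√(1+(βγ)²) = 1.4765/√3.18005 = 0.828.

0.828c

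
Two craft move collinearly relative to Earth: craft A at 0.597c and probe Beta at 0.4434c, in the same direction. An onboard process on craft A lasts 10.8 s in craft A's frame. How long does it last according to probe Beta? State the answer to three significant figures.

The velocity of craft A relative to probe Beta is (0.597 − 0.4434)c / (1 − 0.597×0.4434) = 0.2089c; relative speed 0.2089c.
γ for this relative speed: γ = 1/√(1 − 0.0436392) = 1.0226.
Craft A's interval is proper; time dilation gives Δt_B = γΔτ = 1.0226 × 10.8 s = 11.0 s.

11.0 s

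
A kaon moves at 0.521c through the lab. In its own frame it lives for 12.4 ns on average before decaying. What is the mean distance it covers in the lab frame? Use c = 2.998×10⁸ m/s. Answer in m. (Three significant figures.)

2.27 m

With β = 0.521, γ = 1/√(1 − 0.521²) = 1/√0.728559 = 1.1716.
Lab-frame lifetime: Δt = γτ = 1.1716 × 12.4 ns = 14.528 ns.
Distance: d = vΔt = 0.521 × 2.998×10⁸ m/s × 1.4528×10^-8 s = 2.27 m.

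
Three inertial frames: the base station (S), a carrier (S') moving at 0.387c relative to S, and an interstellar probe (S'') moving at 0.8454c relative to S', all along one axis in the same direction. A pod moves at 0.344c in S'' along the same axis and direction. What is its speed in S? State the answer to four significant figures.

0.9645c

First combine the pod and interstellar probe (S''→S'): u₁ = (0.344 + 0.8454)/(1 + 0.344×0.8454) = 1.1894/1.2908176 = 0.92143.
Then combine with the carrier (S'→S): u = (0.92143 + 0.387)/(1 + 0.92143×0.387) = 1.30843/1.35659341 = 0.9645.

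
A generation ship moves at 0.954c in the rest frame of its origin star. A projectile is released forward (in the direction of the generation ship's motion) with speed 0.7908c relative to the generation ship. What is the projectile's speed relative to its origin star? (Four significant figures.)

0.9945c

In units of c, u = (u' + v)/(1 + u'v) with u' = 0.7908 and v = 0.954.
Numerator: 0.7908 + 0.954 = 1.7448. Denominator: 1 + (0.7908)(0.954) = 1.7544232.
u = 1.7448/1.7544232 = 0.99451, so the speed is 0.9945c.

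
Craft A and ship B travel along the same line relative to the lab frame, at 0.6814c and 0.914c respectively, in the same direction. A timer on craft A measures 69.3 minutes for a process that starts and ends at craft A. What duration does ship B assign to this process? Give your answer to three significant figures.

88.0 minutes

The velocity of craft A relative to ship B is (0.6814 − 0.914)c / (1 − 0.6814×0.914) = −0.61665c; relative speed 0.61665c.
At |u| = 0.61665c, γ = (1 − 0.380257)^(−1/2) = 1.2703.
The clock on craft A records proper time, so ship B measures Δt = γΔτ = 1.2703 × 69.3 = 88.0 minutes.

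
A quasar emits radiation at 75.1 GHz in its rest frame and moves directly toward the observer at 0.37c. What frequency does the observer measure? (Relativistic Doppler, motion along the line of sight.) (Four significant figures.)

110.7 GHz

Relativistic Doppler (source moving toward): f_obs = f_src · √((1+β)/(1−β)).
With β = 0.37: factor = √(1.37/0.63) = 1.4747.
f_obs = 75.1 × 1.4747 = 110.7 GHz.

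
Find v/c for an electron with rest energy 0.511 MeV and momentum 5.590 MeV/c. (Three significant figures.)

βγ = pc/(mc²) = 5.590/0.511 = 10.939.
Since γ² = 1 + (βγ)² = 120.662, γ = √120.662 = 10.9846, and β = (βγ)/γ = 10.939/10.9846 = 0.996.

0.996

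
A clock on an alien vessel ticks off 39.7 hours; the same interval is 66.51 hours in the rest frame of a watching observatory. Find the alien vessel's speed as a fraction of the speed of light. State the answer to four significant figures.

0.8023c

γ = Δt/Δτ = 66.51/39.7 = 1.6753.
β = √(1 − 1/γ²) = √(1 − 0.356299) = √0.643701 = 0.8023.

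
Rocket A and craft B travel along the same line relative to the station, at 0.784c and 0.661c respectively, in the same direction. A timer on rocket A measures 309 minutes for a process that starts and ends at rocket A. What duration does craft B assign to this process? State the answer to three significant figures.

320 minutes

The velocity of rocket A relative to craft B is (0.784 − 0.661)c / (1 − 0.784×0.661) = 0.25531c; relative speed 0.25531c.
γ for this relative speed: γ = 1/√(1 − 0.0651832) = 1.0343.
Rocket A's interval is proper; time dilation gives Δt_B = γΔτ = 1.0343 × 309 minutes = 320 minutes.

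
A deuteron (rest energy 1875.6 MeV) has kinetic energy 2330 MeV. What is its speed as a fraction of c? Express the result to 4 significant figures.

0.8950c

γ = 1 + K/(mc²) = 1 + 2330/1875.6 = 2.2423.
β = √(1 − 1/γ²) = √(1 − 0.19889) = √0.80111 = 0.8950.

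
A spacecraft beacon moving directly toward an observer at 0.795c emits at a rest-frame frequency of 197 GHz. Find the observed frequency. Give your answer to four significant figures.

Relativistic Doppler (source moving toward): f_obs = f_src · √((1+β)/(1−β)).
With β = 0.795: factor = √(1.795/0.205) = 2.9591.
f_obs = 197 × 2.9591 = 582.9 GHz.

582.9 GHz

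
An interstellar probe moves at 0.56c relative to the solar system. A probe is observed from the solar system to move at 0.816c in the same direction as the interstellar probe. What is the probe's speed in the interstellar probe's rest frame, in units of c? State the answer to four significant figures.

Transform to the interstellar probe's frame: u' = (u − v)/(1 − uv/c²).
u' = (0.816 − 0.56)/(1 − 0.816×0.56) = 0.256/0.54304 = 0.47142.
Speed in the interstellar probe's frame: 0.4714c (in the same direction).

0.4714c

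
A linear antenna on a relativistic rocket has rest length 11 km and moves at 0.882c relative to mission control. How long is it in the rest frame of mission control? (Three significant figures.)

With β = 0.882, γ = 1/√(1 − 0.882²) = 1/√0.222076 = 2.122.
Along the direction of motion the measured length is L₀/γ = 11/2.122 = 5.18 km.

5.18 km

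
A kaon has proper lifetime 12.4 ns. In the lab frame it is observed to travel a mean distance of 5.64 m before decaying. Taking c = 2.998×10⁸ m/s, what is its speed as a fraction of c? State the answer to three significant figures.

Let x = d/(cτ) = 5.640 m / (2.998×10⁸ m/s × 1.240×10^-8 s) = 1.5171. Since d = βγcτ, x = βγ = β/√(1−β²).
Solving: β² = x²/(1+x²) = 2.30159/3.30159 = 0.697116, so β = 0.835.

0.835c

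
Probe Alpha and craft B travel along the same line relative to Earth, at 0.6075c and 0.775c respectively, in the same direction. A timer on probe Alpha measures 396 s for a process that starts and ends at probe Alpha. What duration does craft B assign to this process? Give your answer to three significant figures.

Speed of probe Alpha in craft B's frame: u = (v_A − v_B)/(1 − v_A v_B/c²) = (0.6075 − 0.775)/(1 − 0.6075×0.775) = −0.1675/0.5291875 = −0.31652; |u| = 0.31652c.
At |u| = 0.31652c, γ = (1 − 0.100185)^(−1/2) = 1.0542.
Probe Alpha's interval is proper; time dilation gives Δt_B = γΔτ = 1.0542 × 396 s = 417 s.

417 s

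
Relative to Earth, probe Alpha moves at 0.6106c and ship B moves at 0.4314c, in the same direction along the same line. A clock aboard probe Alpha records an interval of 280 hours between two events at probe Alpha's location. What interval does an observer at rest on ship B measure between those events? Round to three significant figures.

The velocity of probe Alpha relative to ship B is (0.6106 − 0.4314)c / (1 − 0.6106×0.4314) = 0.24328c; relative speed 0.24328c.
γ for this relative speed: γ = 1/√(1 − 0.0591852) = 1.031.
Probe Alpha's interval is proper; time dilation gives Δt_B = γΔτ = 1.031 × 280 hours = 289 hours.

289 hours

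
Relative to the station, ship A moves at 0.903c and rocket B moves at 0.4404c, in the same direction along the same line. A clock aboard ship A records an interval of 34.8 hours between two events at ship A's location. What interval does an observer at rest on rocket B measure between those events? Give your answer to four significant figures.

54.34 hours

Transform ship A's velocity into rocket B's frame: (0.903 − 0.4404)/(1 − 0.903·0.4404) = 0.4626/0.6023188, so the relative speed is 0.76803c.
At |u| = 0.76803c, γ = (1 − 0.58987)^(−1/2) = 1.5615.
Ship A's interval is proper; time dilation gives Δt_B = γΔτ = 1.5615 × 34.8 hours = 54.34 hours.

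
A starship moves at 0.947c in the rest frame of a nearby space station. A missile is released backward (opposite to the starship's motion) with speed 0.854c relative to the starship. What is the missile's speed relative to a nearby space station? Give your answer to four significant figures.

Relativistic velocity addition: u = (u' + v)/(1 + u'v/c²), with u' = −0.854c and v = 0.947c.
Numerator: −0.854 + 0.947 = 0.093. Denominator: 1 + (−0.854)(0.947) = 0.191262.
u = 0.093/0.191262 = 0.48624, so the speed is 0.4862c.

0.4862c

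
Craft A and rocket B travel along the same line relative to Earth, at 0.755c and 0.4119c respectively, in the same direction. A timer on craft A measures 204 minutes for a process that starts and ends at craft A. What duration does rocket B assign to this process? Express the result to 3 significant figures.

Transform craft A's velocity into rocket B's frame: (0.755 − 0.4119)/(1 − 0.755·0.4119) = 0.3431/0.6890155, so the relative speed is 0.49796c.
γ for this relative speed: γ = 1/√(1 − 0.247964) = 1.1531.
Craft A's interval is proper; time dilation gives Δt_B = γΔτ = 1.1531 × 204 minutes = 235 minutes.

235 minutes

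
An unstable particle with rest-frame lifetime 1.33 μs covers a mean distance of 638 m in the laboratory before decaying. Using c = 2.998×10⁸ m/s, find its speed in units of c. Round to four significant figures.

Lab distance = (lab lifetime)·v = γτ·βc, so βγ = d/(cτ) = 638.0/(2.998×10⁸ × 1.330×10^-6) = 1.6001.
With βγ = 1.6001: γ² = 1 + (βγ)² = 3.56032, and β = (βγ)/γ = 1.6001/1.88688 = 0.8480.

0.8480c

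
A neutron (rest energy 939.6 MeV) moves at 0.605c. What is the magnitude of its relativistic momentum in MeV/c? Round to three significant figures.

γ = 1/√(1 − β²) = 1/√(1 − 0.366025) = 1/√0.633975 = 1/0.796225 = 1.2559.
Momentum: p = γβ·mc = 1.2559 × 0.605 × 939.6 MeV/c = 714 MeV/c.

714 MeV/c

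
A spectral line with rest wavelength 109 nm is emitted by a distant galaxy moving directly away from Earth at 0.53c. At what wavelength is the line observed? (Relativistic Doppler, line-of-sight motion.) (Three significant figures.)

Relativistic Doppler for wavelength: λ_obs = λ_src · √((1+β)/(1−β)).
With β = 0.53: factor = √(1.53/0.47) = 1.8043.
λ_obs = 109 × 1.8043 = 197 nm.

197 nm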